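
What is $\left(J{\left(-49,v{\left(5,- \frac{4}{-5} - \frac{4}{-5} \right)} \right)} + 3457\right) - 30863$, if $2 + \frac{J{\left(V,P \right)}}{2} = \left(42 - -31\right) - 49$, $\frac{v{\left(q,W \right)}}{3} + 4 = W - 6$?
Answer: $-27362$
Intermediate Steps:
$v{\left(q,W \right)} = -30 + 3 W$ ($v{\left(q,W \right)} = -12 + 3 \left(W - 6\right) = -12 + 3 \left(-6 + W\right) = -12 + \left(-18 + 3 W\right) = -30 + 3 W$)
$J{\left(V,P \right)} = 44$ ($J{\left(V,P \right)} = -4 + 2 \left(\left(42 - -31\right) - 49\right) = -4 + 2 \left(\left(42 + 31\right) - 49\right) = -4 + 2 \left(73 - 49\right) = -4 + 2 \cdot 24 = -4 + 48 = 44$)
$\left(J{\left(-49,v{\left(5,- \frac{4}{-5} - \frac{4}{-5} \right)} \right)} + 3457\right) - 30863 = \left(44 + 3457\right) - 30863 = 3501 - 30863 = -27362$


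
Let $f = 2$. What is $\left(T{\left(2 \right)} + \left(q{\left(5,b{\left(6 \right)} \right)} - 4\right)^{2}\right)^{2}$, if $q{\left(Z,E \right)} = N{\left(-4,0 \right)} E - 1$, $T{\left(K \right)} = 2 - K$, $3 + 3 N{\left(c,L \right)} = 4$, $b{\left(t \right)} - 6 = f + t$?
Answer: $\frac{1}{81} \approx 0.012346$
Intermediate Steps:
$b{\left(t \right)} = 8 + t$ ($b{\left(t \right)} = 6 + \left(2 + t\right) = 8 + t$)
$N{\left(c,L \right)} = \frac{1}{3}$ ($N{\left(c,L \right)} = -1 + \frac{1}{3} \cdot 4 = -1 + \frac{4}{3} = \frac{1}{3}$)
$q{\left(Z,E \right)} = -1 + \frac{E}{3}$ ($q{\left(Z,E \right)} = \frac{E}{3} - 1 = -1 + \frac{E}{3}$)
$\left(T{\left(2 \right)} + \left(q{\left(5,b{\left(6 \right)} \right)} - 4\right)^{2}\right)^{2} = \left(\left(2 - 2\right) + \left(\left(-1 + \frac{8 + 6}{3}\right) - 4\right)^{2}\right)^{2} = \left(\left(2 - 2\right) + \left(\left(-1 + \frac{1}{3} \cdot 14\right) - 4\right)^{2}\right)^{2} = \left(0 + \left(\left(-1 + \frac{14}{3}\right) - 4\right)^{2}\right)^{2} = \left(0 + \left(\frac{11}{3} - 4\right)^{2}\right)^{2} = \left(0 + \left(- \frac{1}{3}\right)^{2}\right)^{2} = \left(0 + \frac{1}{9}\right)^{2} = \left(\frac{1}{9}\right)^{2} = \frac{1}{81}$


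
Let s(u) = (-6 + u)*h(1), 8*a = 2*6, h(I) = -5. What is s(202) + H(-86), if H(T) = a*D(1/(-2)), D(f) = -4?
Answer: -986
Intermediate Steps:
a = 3/2 (a = (2*6)/8 = (1/8)*12 = 3/2 ≈ 1.5000)
s(u) = 30 - 5*u (s(u) = (-6 + u)*(-5) = 30 - 5*u)
H(T) = -6 (H(T) = (3/2)*(-4) = -6)
s(202) + H(-86) = (30 - 5*202) - 6 = (30 - 1010) - 6 = -980 - 6 = -986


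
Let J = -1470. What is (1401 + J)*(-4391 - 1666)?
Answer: 417933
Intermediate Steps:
(1401 + J)*(-4391 - 1666) = (1401 - 1470)*(-4391 - 1666) = -69*(-6057) = 417933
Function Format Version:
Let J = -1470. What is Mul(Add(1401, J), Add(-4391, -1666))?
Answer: 417933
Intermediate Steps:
Mul(Add(1401, J), Add(-4391, -1666)) = Mul(Add(1401, -1470), Add(-4391, -1666)) = Mul(-69, -6057) = 417933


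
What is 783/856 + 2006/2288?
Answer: 109645/61204 ≈ 1.7915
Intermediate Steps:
783/856 + 2006/2288 = 783*(1/856) + 2006*(1/2288) = 783/856 + 1003/1144 = 109645/61204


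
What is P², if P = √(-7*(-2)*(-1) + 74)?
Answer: 60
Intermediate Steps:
P = 2*√15 (P = √(14*(-1) + 74) = √(-14 + 74) = √60 = 2*√15 ≈ 7.7460)
P² = (2*√15)² = 60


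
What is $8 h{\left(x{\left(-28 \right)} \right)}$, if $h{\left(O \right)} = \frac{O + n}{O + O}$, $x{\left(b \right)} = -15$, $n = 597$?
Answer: $- \frac{776}{5} \approx -155.2$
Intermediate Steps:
$h{\left(O \right)} = \frac{597 + O}{2 O}$ ($h{\left(O \right)} = \frac{O + 597}{O + O} = \frac{597 + O}{2 O}$)
$8 h{\left(x{\left(-28 \right)} \right)} = 8 \frac{597 - 15}{2 \left(-15\right)} = 8 \cdot \frac{1}{2} \left(- \frac{1}{15}\right) 582 = 8 \left(- \frac{97}{5}\right) = - \frac{776}{5}$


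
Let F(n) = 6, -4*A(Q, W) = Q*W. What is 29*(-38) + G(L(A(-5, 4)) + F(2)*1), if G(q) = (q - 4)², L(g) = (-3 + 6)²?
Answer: -981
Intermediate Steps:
A(Q, W) = -Q*W/4
L(g) = 9 (L(g) = 3² = 9)
G(q) = (-4 + q)²
29*(-38) + G(L(A(-5, 4)) + F(2)*1) = 29*(-38) + (-4 + (9 + 6*1))² = -1102 + (-4 + (9 + 6))² = -1102 + (-4 + 15)² = -1102 + 11² = -1102 + 121 = -981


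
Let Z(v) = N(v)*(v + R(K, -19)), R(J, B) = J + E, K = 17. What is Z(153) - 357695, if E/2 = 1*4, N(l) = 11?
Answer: -355737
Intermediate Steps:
E = 8 (E = 2*(1*4) = 2*4 = 8)
R(J, B) = 8 + J (R(J, B) = J + 8 = 8 + J)
Z(v) = 275 + 11*v (Z(v) = 11*(v + (8 + 17)) = 11*(v + 25) = 11*(25 + v) = 275 + 11*v)
Z(153) - 357695 = (275 + 11*153) - 357695 = (275 + 1683) - 357695 = 1958 - 357695 = -355737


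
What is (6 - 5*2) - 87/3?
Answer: -33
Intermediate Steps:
(6 - 5*2) - 87/3 = (6 - 10) - 87*⅓ = -4 - 29 = -33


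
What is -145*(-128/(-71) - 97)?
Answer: 980055/71 ≈ 13804.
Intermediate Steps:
-145*(-128/(-71) - 97) = -145*(-128*(-1/71) - 97) = -145*(128/71 - 97) = -145*(-6759/71) = 980055/71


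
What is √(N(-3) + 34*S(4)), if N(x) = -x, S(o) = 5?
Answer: √173 ≈ 13.153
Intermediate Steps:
√(N(-3) + 34*S(4)) = √(-1*(-3) + 34*5) = √(3 + 170) = √173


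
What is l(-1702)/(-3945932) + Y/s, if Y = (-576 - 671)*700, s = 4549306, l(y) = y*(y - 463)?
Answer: -5051955817695/4487813030798 ≈ -1.1257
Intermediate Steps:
l(y) = y*(-463 + y)
Y = -872900 (Y = -1247*700 = -872900)
l(-1702)/(-3945932) + Y/s = -1702*(-463 - 1702)/(-3945932) - 872900/4549306 = -1702*(-2165)*(-1/3945932) - 872900*1/4549306 = 3684830*(-1/3945932) - 436450/2274653 = -1842415/1972966 - 436450/2274653 = -5051955817695/4487813030798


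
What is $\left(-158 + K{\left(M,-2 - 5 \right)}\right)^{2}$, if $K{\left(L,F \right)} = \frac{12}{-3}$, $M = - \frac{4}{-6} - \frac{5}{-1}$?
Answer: $26244$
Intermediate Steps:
$M = \frac{17}{3}$ ($M = \left(-4\right) \left(- \frac{1}{6}\right) - -5 = \frac{2}{3} + 5 = \frac{17}{3} \approx 5.6667$)
$K{\left(L,F \right)} = -4$ ($K{\left(L,F \right)} = 12 \left(- \frac{1}{3}\right) = -4$)
$\left(-158 + K{\left(M,-2 - 5 \right)}\right)^{2} = \left(-158 - 4\right)^{2} = \left(-162\right)^{2} = 26244$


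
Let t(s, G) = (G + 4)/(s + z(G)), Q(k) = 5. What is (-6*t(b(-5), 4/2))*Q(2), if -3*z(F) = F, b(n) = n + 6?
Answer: -540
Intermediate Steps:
b(n) = 6 + n
z(F) = -F/3
t(s, G) = (4 + G)/(s - G/3) (t(s, G) = (G + 4)/(s - G/3) = (4 + G)/(s - G/3))
(-6*t(b(-5), 4/2))*Q(2) = -18*(4 + 4/2)/(-4/2 + 3*(6 - 5))*5 = -18*(4 + 4*(½))/(-4/2 + 3*1)*5 = -18*(4 + 2)/(-1*2 + 3)*5 = -18*6/(-2 + 3)*5 = -18*6/1*5 = -18*6*5 = -6*18*5 = -108*5 = -540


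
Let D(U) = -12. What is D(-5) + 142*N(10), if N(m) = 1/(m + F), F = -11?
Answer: -154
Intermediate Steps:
N(m) = 1/(-11 + m) (N(m) = 1/(m - 11) = 1/(-11 + m))
D(-5) + 142*N(10) = -12 + 142/(-11 + 10) = -12 + 142/(-1) = -12 + 142*(-1) = -12 - 142 = -154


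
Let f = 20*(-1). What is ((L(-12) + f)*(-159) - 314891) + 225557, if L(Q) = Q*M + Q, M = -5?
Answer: -93786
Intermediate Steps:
L(Q) = -4*Q (L(Q) = Q*(-5) + Q = -5*Q + Q = -4*Q)
f = -20
((L(-12) + f)*(-159) - 314891) + 225557 = ((-4*(-12) - 20)*(-159) - 314891) + 225557 = ((48 - 20)*(-159) - 314891) + 225557 = (28*(-159) - 314891) + 225557 = (-4452 - 314891) + 225557 = -319343 + 225557 = -93786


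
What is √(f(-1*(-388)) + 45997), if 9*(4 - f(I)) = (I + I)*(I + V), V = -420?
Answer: √438841/3 ≈ 220.82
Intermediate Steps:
f(I) = 4 - 2*I*(-420 + I)/9 (f(I) = 4 - (I + I)*(I - 420)/9 = 4 - 2*I*(-420 + I)/9)
√(f(-1*(-388)) + 45997) = √((4 - 2*(-1*(-388))²/9 + 280*(-1*(-388))/3) + 45997) = √((4 - 2/9*388² + (280/3)*388) + 45997) = √((4 - 2/9*150544 + 108640/3) + 45997) = √((4 - 301088/9 + 108640/3) + 45997) = √(24868/9 + 45997) = √(438841/9) = √438841/3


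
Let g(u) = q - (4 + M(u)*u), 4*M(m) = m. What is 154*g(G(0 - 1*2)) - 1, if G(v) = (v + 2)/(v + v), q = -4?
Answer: -1233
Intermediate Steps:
M(m) = m/4
G(v) = (2 + v)/(2*v) (G(v) = (2 + v)/((2*v)) = (2 + v)*(1/(2*v)) = (2 + v)/(2*v))
g(u) = -8 - u²/4 (g(u) = -4 - (4 + (u/4)*u) = -4 - (4 + u²/4) = -4 + (-4 - u²/4) = -8 - u²/4)
154*g(G(0 - 1*2)) - 1 = 154*(-8 - (2 + (0 - 1*2))²/(4*(0 - 1*2)²)/4) - 1 = 154*(-8 - (2 + (0 - 2))²/(4*(0 - 2)²)/4) - 1 = 154*(-8 - (2 - 2)²/16/4) - 1 = 154*(-8 - ((½)*(-½)*0)²/4) - 1 = 154*(-8 - ¼*0²) - 1 = 154*(-8 - ¼*0) - 1 = 154*(-8 + 0) - 1 = 154*(-8) - 1 = -1232 - 1 = -1233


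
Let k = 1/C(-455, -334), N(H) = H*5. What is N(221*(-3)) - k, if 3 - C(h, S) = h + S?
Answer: -2625481/792 ≈ -3315.0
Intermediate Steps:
N(H) = 5*H
C(h, S) = 3 - S - h (C(h, S) = 3 - (h + S) = 3 - (S + h) = 3 + (-S - h) = 3 - S - h)
k = 1/792 (k = 1/(3 - 1*(-334) - 1*(-455)) = 1/(3 + 334 + 455) = 1/792 ≈ 0.0012626)
N(221*(-3)) - k = 5*(221*(-3)) - 1*1/792 = 5*(-663) - 1/792 = -3315 - 1/792 = -2625481/792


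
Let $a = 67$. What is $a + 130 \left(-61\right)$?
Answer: $-7863$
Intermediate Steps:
$a + 130 \left(-61\right) = 67 + 130 \left(-61\right) = 67 - 7930 = -7863$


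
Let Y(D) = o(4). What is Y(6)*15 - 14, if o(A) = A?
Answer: 46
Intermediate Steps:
Y(D) = 4
Y(6)*15 - 14 = 4*15 - 14 = 60 - 14 = 46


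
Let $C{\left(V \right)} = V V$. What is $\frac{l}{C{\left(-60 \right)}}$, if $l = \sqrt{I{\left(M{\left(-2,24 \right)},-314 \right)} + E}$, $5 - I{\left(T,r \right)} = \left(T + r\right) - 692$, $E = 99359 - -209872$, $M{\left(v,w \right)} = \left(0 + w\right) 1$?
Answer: $\frac{\sqrt{310218}}{3600} \approx 0.15471$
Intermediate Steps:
$C{\left(V \right)} = V^{2}$
$M{\left(v,w \right)} = w$ ($M{\left(v,w \right)} = w 1 = w$)
$E = 309231$ ($E = 99359 + 209872 = 309231$)
$I{\left(T,r \right)} = 697 - T - r$ ($I{\left(T,r \right)} = 5 - \left(\left(T + r\right) - 692\right) = 5 - \left(-692 + T + r\right) = 697 - T - r$)
$l = \sqrt{310218}$ ($l = \sqrt{\left(697 - 24 - -314\right) + 309231} = \sqrt{\left(697 - 24 + 314\right) + 309231} = \sqrt{987 + 309231} = \sqrt{310218} \approx 556.97$)
$\frac{l}{C{\left(-60 \right)}} = \frac{\sqrt{310218}}{\left(-60\right)^{2}} = \frac{\sqrt{310218}}{3600}$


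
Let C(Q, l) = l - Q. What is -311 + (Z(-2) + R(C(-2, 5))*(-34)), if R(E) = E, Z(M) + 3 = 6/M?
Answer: -555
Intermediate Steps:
Z(M) = -3 + 6/M
-311 + (Z(-2) + R(C(-2, 5))*(-34)) = -311 + ((-3 + 6/(-2)) + (5 - 1*(-2))*(-34)) = -311 + ((-3 + 6*(-½)) + (5 + 2)*(-34)) = -311 + ((-3 - 3) + 7*(-34)) = -311 + (-6 - 238) = -311 - 244 = -555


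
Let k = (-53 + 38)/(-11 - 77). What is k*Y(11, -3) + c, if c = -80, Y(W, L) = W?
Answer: -625/8 ≈ -78.125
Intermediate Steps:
k = 15/88 (k = -15/(-88) = -15*(-1/88) = 15/88 ≈ 0.17045)
k*Y(11, -3) + c = (15/88)*11 - 80 = 15/8 - 80 = -625/8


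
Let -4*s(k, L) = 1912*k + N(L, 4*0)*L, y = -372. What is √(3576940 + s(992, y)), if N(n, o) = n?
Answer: 2*√767042 ≈ 1751.6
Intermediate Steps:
s(k, L) = -478*k - L²/4 (s(k, L) = -(1912*k + L*L)/4 = -(1912*k + L²)/4 = -(L² + 1912*k)/4 = -478*k - L²/4)
√(3576940 + s(992, y)) = √(3576940 + (-478*992 - ¼*(-372)²)) = √(3576940 + (-474176 - ¼*138384)) = √(3576940 + (-474176 - 34596)) = √(3576940 - 508772) = √3068168 = 2*√767042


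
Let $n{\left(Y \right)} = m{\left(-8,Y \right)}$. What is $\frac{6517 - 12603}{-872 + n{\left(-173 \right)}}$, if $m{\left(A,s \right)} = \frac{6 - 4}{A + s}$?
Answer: $\frac{550783}{78917} \approx 6.9793$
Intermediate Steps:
$m{\left(A,s \right)} = \frac{2}{A + s}$
$n{\left(Y \right)} = \frac{2}{-8 + Y}$
$\frac{6517 - 12603}{-872 + n{\left(-173 \right)}} = \frac{6517 - 12603}{-872 + \frac{2}{-8 - 173}} = - \frac{6086}{-872 + \frac{2}{-181}} = - \frac{6086}{-872 + 2 \left(- \frac{1}{181}\right)} = - \frac{6086}{-872 - \frac{2}{181}} = - \frac{6086}{- \frac{157834}{181}} = \left(-6086\right) \left(- \frac{181}{157834}\right) = \frac{550783}{78917}$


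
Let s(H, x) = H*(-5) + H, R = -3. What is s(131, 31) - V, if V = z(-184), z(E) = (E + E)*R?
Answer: -1628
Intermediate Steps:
z(E) = -6*E (z(E) = (E + E)*(-3) = (2*E)*(-3) = -6*E)
V = 1104 (V = -6*(-184) = 1104)
s(H, x) = -4*H (s(H, x) = -5*H + H = -4*H)
s(131, 31) - V = -4*131 - 1*1104 = -524 - 1104 = -1628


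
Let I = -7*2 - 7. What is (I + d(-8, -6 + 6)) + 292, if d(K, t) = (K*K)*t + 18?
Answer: 289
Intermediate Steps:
d(K, t) = 18 + t*K**2 (d(K, t) = K**2*t + 18 = t*K**2 + 18 = 18 + t*K**2)
I = -21 (I = -14 - 7 = -21)
(I + d(-8, -6 + 6)) + 292 = (-21 + (18 + (-6 + 6)*(-8)**2)) + 292 = (-21 + (18 + 0*64)) + 292 = (-21 + (18 + 0)) + 292 = (-21 + 18) + 292 = -3 + 292 = 289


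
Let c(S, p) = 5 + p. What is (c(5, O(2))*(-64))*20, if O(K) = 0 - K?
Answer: -3840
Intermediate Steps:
O(K) = -K
(c(5, O(2))*(-64))*20 = ((5 - 1*2)*(-64))*20 = ((5 - 2)*(-64))*20 = (3*(-64))*20 = -192*20 = -3840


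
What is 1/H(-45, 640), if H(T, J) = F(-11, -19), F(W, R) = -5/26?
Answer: -26/5 ≈ -5.2000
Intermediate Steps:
F(W, R) = -5/26 (F(W, R) = -5*1/26 = -5/26)
H(T, J) = -5/26
1/H(-45, 640) = 1/(-5/26) = -26/5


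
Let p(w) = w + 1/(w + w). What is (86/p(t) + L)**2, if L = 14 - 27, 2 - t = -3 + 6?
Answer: 44521/9 ≈ 4946.8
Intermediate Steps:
t = -1 (t = 2 - (-3 + 6) = 2 - 1*3 = 2 - 3 = -1)
L = -13
p(w) = w + 1/(2*w)
(86/p(t) + L)**2 = (86/(-1 + (1/2)/(-1)) - 13)**2 = (86/(-1 + (1/2)*(-1)) - 13)**2 = (86/(-1 - 1/2) - 13)**2 = (86/(-3/2) - 13)**2 = (86*(-2/3) - 13)**2 = (-172/3 - 13)**2 = (-211/3)**2 = 44521/9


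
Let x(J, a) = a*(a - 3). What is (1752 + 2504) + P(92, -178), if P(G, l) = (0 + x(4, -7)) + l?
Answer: 4148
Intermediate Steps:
x(J, a) = a*(-3 + a)
P(G, l) = 70 + l (P(G, l) = (0 - 7*(-3 - 7)) + l = (0 - 7*(-10)) + l = (0 + 70) + l = 70 + l)
(1752 + 2504) + P(92, -178) = (1752 + 2504) + (70 - 178) = 4256 - 108 = 4148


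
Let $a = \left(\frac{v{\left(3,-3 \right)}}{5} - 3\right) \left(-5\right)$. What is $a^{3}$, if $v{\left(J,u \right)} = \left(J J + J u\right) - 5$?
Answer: $8000$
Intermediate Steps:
$v{\left(J,u \right)} = -5 + J^{2} + J u$ ($v{\left(J,u \right)} = \left(J^{2} + J u\right) - 5 = -5 + J^{2} + J u$)
$a = 20$ ($a = \left(\frac{-5 + 3^{2} + 3 \left(-3\right)}{5} - 3\right) \left(-5\right) = \left(\left(-5 + 9 - 9\right) \frac{1}{5} - 3\right) \left(-5\right) = \left(\left(-5\right) \frac{1}{5} - 3\right) \left(-5\right) = \left(-1 - 3\right) \left(-5\right) = \left(-4\right) \left(-5\right) = 20$)
$a^{3} = 20^{3} = 8000$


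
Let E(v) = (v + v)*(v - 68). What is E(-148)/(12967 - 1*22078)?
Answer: -21312/3037 ≈ -7.0174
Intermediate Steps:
E(v) = 2*v*(-68 + v) (E(v) = (2*v)*(-68 + v) = 2*v*(-68 + v))
E(-148)/(12967 - 1*22078) = (2*(-148)*(-68 - 148))/(12967 - 1*22078) = (2*(-148)*(-216))/(12967 - 22078) = 63936/(-9111) = 63936*(-1/9111) = -21312/3037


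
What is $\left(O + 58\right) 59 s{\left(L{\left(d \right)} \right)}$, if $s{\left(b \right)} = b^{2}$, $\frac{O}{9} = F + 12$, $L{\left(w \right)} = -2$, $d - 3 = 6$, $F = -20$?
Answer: $-3304$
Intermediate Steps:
$d = 9$ ($d = 3 + 6 = 9$)
$O = -72$ ($O = 9 \left(-20 + 12\right) = 9 \left(-8\right) = -72$)
$\left(O + 58\right) 59 s{\left(L{\left(d \right)} \right)} = \left(-72 + 58\right) 59 \left(-2\right)^{2} = \left(-14\right) 59 \cdot 4 = \left(-826\right) 4 = -3304$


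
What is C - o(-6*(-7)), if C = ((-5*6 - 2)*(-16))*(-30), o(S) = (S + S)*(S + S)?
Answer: -22416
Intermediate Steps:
o(S) = 4*S² (o(S) = (2*S)*(2*S) = 4*S²)
C = -15360 (C = ((-30 - 2)*(-16))*(-30) = -32*(-16)*(-30) = 512*(-30) = -15360)
C - o(-6*(-7)) = -15360 - 4*(-6*(-7))² = -15360 - 4*42² = -15360 - 4*1764 = -15360 - 1*7056 = -15360 - 7056 = -22416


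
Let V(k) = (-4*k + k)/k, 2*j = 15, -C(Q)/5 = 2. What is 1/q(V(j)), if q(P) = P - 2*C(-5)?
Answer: 1/17 ≈ 0.058824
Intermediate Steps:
C(Q) = -10 (C(Q) = -5*2 = -10)
j = 15/2 (j = (½)*15 = 15/2 ≈ 7.5000)
V(k) = -3 (V(k) = (-3*k)/k = -3)
q(P) = 20 + P (q(P) = P - 2*(-10) = P + 20 = 20 + P)
1/q(V(j)) = 1/(20 - 3) = 1/17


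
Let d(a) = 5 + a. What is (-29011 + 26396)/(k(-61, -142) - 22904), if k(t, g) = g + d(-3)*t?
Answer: 2615/23168 ≈ 0.11287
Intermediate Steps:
k(t, g) = g + 2*t (k(t, g) = g + (5 - 3)*t = g + 2*t)
(-29011 + 26396)/(k(-61, -142) - 22904) = (-29011 + 26396)/((-142 + 2*(-61)) - 22904) = -2615/((-142 - 122) - 22904) = -2615/(-264 - 22904) = -2615/(-23168) = -2615*(-1/23168) = 2615/23168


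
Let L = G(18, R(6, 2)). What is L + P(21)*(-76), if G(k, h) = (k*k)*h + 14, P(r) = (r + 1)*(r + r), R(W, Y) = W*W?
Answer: -58546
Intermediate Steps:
R(W, Y) = W²
P(r) = 2*r*(1 + r) (P(r) = (1 + r)*(2*r) = 2*r*(1 + r))
G(k, h) = 14 + h*k² (G(k, h) = k²*h + 14 = h*k² + 14 = 14 + h*k²)
L = 11678 (L = 14 + 6²*18² = 14 + 36*324 = 14 + 11664 = 11678)
L + P(21)*(-76) = 11678 + (2*21*(1 + 21))*(-76) = 11678 + (2*21*22)*(-76) = 11678 + 924*(-76) = 11678 - 70224 = -58546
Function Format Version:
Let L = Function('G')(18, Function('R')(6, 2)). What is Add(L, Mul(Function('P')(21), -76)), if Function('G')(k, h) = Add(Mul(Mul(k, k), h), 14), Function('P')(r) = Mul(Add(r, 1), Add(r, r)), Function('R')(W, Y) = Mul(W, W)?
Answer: -58546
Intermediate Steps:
Function('R')(W, Y) = Pow(W, 2)
Function('P')(r) = Mul(2, r, Add(1, r)) (Function('P')(r) = Mul(Add(1, r), Mul(2, r)) = Mul(2, r, Add(1, r)))
Function('G')(k, h) = Add(14, Mul(h, Pow(k, 2))) (Function('G')(k, h) = Add(Mul(Pow(k, 2), h), 14) = Add(Mul(h, Pow(k, 2)), 14) = Add(14, Mul(h, Pow(k, 2))))
L = 11678 (L = Add(14, Mul(Pow(6, 2), Pow(18, 2))) = Add(14, Mul(36, 324)) = Add(14, 11664) = 11678)
Add(L, Mul(Function('P')(21), -76)) = Add(11678, Mul(Mul(2, 21, Add(1, 21)), -76)) = Add(11678, Mul(Mul(2, 21, 22), -76)) = Add(11678, Mul(924, -76)) = Add(11678, -70224) = -58546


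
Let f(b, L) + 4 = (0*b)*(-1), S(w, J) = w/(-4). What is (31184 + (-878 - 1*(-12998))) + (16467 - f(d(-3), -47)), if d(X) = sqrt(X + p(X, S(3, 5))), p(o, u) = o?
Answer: 59775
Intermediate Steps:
S(w, J) = -w/4 (S(w, J) = w*(-1/4) = -w/4)
d(X) = sqrt(2)*sqrt(X) (d(X) = sqrt(X + X) = sqrt(2*X) = sqrt(2)*sqrt(X))
f(b, L) = -4 (f(b, L) = -4 + (0*b)*(-1) = -4 + 0*(-1) = -4 + 0 = -4)
(31184 + (-878 - 1*(-12998))) + (16467 - f(d(-3), -47)) = (31184 + (-878 - 1*(-12998))) + (16467 - 1*(-4)) = (31184 + (-878 + 12998)) + (16467 + 4) = (31184 + 12120) + 16471 = 43304 + 16471 = 59775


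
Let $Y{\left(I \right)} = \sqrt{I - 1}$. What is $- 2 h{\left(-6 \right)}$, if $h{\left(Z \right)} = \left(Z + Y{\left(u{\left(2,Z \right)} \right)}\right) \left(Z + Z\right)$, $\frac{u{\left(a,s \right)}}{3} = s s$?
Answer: $-144 + 24 \sqrt{107} \approx 104.26$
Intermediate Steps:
$u{\left(a,s \right)} = 3 s^{2}$ ($u{\left(a,s \right)} = 3 s s = 3 s^{2}$)
$Y{\left(I \right)} = \sqrt{-1 + I}$
$h{\left(Z \right)} = 2 Z \left(Z + \sqrt{-1 + 3 Z^{2}}\right)$ ($h{\left(Z \right)} = \left(Z + \sqrt{-1 + 3 Z^{2}}\right) \left(Z + Z\right) = \left(Z + \sqrt{-1 + 3 Z^{2}}\right) 2 Z = 2 Z \left(Z + \sqrt{-1 + 3 Z^{2}}\right)$)
$- 2 h{\left(-6 \right)} = - 2 \cdot 2 \left(-6\right) \left(-6 + \sqrt{-1 + 3 \left(-6\right)^{2}}\right) = - 2 \cdot 2 \left(-6\right) \left(-6 + \sqrt{-1 + 3 \cdot 36}\right) = - 2 \cdot 2 \left(-6\right) \left(-6 + \sqrt{-1 + 108}\right) = - 2 \cdot 2 \left(-6\right) \left(-6 + \sqrt{107}\right) = - 2 \left(72 - 12 \sqrt{107}\right) = -144 + 24 \sqrt{107}$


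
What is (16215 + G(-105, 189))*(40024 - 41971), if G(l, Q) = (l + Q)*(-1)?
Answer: -31407057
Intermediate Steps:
G(l, Q) = -Q - l (G(l, Q) = (Q + l)*(-1) = -Q - l)
(16215 + G(-105, 189))*(40024 - 41971) = (16215 + (-1*189 - 1*(-105)))*(40024 - 41971) = (16215 + (-189 + 105))*(-1947) = (16215 - 84)*(-1947) = 16131*(-1947) = -31407057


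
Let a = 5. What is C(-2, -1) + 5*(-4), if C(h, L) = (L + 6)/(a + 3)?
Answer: -155/8 ≈ -19.375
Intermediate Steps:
C(h, L) = ¾ + L/8 (C(h, L) = (L + 6)/(5 + 3) = (6 + L)/8 = (6 + L)*(⅛) = ¾ + L/8)
C(-2, -1) + 5*(-4) = (¾ + (⅛)*(-1)) + 5*(-4) = (¾ - ⅛) - 20 = 5/8 - 20 = -155/8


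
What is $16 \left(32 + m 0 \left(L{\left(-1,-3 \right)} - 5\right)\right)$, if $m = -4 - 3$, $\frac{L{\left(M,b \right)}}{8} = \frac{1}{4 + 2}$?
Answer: $512$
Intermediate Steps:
$L{\left(M,b \right)} = \frac{4}{3}$ ($L{\left(M,b \right)} = \frac{8}{4 + 2} = \frac{8}{6} = 8 \cdot \frac{1}{6} = \frac{4}{3}$)
$m = -7$ ($m = -4 - 3 = -7$)
$16 \left(32 + m 0 \left(L{\left(-1,-3 \right)} - 5\right)\right) = 16 \left(32 + \left(-7\right) 0 \left(\frac{4}{3} - 5\right)\right) = 16 \left(32 + 0 \left(\frac{4}{3} - 5\right)\right) = 16 \left(32 + 0 \left(- \frac{11}{3}\right)\right) = 16 \left(32 + 0\right) = 16 \cdot 32 = 512$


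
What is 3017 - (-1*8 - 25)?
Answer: 3050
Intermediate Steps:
3017 - (-1*8 - 25) = 3017 - (-8 - 25) = 3017 - 1*(-33) = 3017 + 33 = 3050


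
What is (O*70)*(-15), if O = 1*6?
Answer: -6300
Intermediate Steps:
O = 6
(O*70)*(-15) = (6*70)*(-15) = 420*(-15) = -6300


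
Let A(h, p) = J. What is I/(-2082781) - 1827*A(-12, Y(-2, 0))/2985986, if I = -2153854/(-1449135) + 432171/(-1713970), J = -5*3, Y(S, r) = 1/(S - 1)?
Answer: 7088060887127706555044/772348736871148857255135 ≈ 0.0091773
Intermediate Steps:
Y(S, r) = 1/(-1 + S)
J = -15
I = 613073403659/496754783190 (I = -2153854*(-1/1449135) + 432171*(-1/1713970) = 2153854/1449135 - 432171/1713970 = 613073403659/496754783190 ≈ 1.2342)
A(h, p) = -15
I/(-2082781) - 1827*A(-12, Y(-2, 0))/2985986 = (613073403659/496754783190)/(-2082781) - 1827*(-15)/2985986 = (613073403659/496754783190)*(-1/2082781) + 27405*(1/2985986) = -613073403659/1034631424087251390 + 27405/2985986 = 7088060887127706555044/772348736871148857255135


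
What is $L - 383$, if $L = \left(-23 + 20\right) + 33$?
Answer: $-353$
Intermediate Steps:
$L = 30$ ($L = -3 + 33 = 30$)
$L - 383 = 30 - 383 = -353$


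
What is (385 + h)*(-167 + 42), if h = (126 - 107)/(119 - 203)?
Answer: -4040125/84 ≈ -48097.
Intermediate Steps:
h = -19/84 (h = 19/(-84) = 19*(-1/84) = -19/84 ≈ -0.22619)
(385 + h)*(-167 + 42) = (385 - 19/84)*(-167 + 42) = (32321/84)*(-125) = -4040125/84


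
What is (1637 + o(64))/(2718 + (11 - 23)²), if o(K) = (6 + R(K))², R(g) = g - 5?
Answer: 977/477 ≈ 2.0482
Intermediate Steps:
R(g) = -5 + g
o(K) = (1 + K)² (o(K) = (6 + (-5 + K))² = (1 + K)²)
(1637 + o(64))/(2718 + (11 - 23)²) = (1637 + (1 + 64)²)/(2718 + (11 - 23)²) = (1637 + 65²)/(2718 + (-12)²) = (1637 + 4225)/(2718 + 144) = 5862/2862 = 5862*(1/2862) = 977/477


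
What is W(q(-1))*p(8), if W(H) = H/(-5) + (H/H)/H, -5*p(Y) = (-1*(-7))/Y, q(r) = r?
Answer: 7/50 ≈ 0.14000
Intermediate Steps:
p(Y) = -7/(5*Y) (p(Y) = -(-1*(-7))/(5*Y) = -7/(5*Y))
W(H) = 1/H - H/5 (W(H) = H*(-⅕) + 1/H = -H/5 + 1/H = 1/H - H/5)
W(q(-1))*p(8) = (1/(-1) - ⅕*(-1))*(-7/5/8) = (-1 + ⅕)*(-7/5*⅛) = -⅘*(-7/40) = 7/50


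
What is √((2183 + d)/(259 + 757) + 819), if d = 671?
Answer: √53019833/254 ≈ 28.667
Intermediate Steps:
√((2183 + d)/(259 + 757) + 819) = √((2183 + 671)/(259 + 757) + 819) = √(2854/1016 + 819) = √(2854*(1/1016) + 819) = √(1427/508 + 819) = √(417479/508) = √53019833/254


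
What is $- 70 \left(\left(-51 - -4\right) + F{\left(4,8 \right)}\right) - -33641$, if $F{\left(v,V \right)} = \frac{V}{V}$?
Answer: $36861$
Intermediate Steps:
$F{\left(v,V \right)} = 1$
$- 70 \left(\left(-51 - -4\right) + F{\left(4,8 \right)}\right) - -33641 = - 70 \left(\left(-51 - -4\right) + 1\right) - -33641 = - 70 \left(\left(-51 + 4\right) + 1\right) + 33641 = - 70 \left(-47 + 1\right) + 33641 = \left(-70\right) \left(-46\right) + 33641 = 3220 + 33641 = 36861$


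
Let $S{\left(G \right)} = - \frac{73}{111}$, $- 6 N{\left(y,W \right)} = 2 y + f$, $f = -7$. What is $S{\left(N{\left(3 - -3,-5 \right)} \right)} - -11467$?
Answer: $\frac{1272764}{111} \approx 11466.0$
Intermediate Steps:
$N{\left(y,W \right)} = \frac{7}{6} - \frac{y}{3}$ ($N{\left(y,W \right)} = - \frac{2 y - 7}{6} = - \frac{-7 + 2 y}{6} = \frac{7}{6} - \frac{y}{3}$)
$S{\left(G \right)} = - \frac{73}{111}$ ($S{\left(G \right)} = \left(-73\right) \frac{1}{111} = - \frac{73}{111}$)
$S{\left(N{\left(3 - -3,-5 \right)} \right)} - -11467 = - \frac{73}{111} - -11467 = - \frac{73}{111} + 11467 = \frac{1272764}{111}$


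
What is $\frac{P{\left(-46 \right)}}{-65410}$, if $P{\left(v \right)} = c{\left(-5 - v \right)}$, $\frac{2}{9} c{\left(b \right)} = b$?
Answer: $- \frac{369}{130820} \approx -0.0028207$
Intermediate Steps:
$c{\left(b \right)} = \frac{9 b}{2}$
$P{\left(v \right)} = - \frac{45}{2} - \frac{9 v}{2}$ ($P{\left(v \right)} = \frac{9 \left(-5 - v\right)}{2} = - \frac{45}{2} - \frac{9 v}{2}$)
$\frac{P{\left(-46 \right)}}{-65410} = \frac{- \frac{45}{2} - -207}{-65410} = \left(- \frac{45}{2} + 207\right) \left(- \frac{1}{65410}\right) = \frac{369}{2} \left(- \frac{1}{65410}\right) = - \frac{369}{130820}$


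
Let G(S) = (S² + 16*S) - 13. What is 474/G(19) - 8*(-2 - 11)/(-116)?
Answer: -1603/9454 ≈ -0.16956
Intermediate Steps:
G(S) = -13 + S² + 16*S
474/G(19) - 8*(-2 - 11)/(-116) = 474/(-13 + 19² + 16*19) - 8*(-2 - 11)/(-116) = 474/(-13 + 361 + 304) - 8*(-13)*(-1/116) = 474/652 + 104*(-1/116) = 474*(1/652) - 26/29 = 237/326 - 26/29 = -1603/9454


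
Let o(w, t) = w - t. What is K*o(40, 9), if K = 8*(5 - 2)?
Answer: 744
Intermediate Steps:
K = 24 (K = 8*3 = 24)
K*o(40, 9) = 24*(40 - 1*9) = 24*(40 - 9) = 24*31 = 744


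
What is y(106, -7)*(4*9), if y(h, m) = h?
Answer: 3816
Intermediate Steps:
y(106, -7)*(4*9) = 106*(4*9) = 106*36 = 3816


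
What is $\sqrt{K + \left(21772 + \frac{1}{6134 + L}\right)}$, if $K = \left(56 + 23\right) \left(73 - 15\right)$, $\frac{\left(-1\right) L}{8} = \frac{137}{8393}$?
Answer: $\frac{\sqrt{7760818610554623718}}{17160522} \approx 162.34$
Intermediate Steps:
$L = - \frac{1096}{8393}$ ($L = - 8 \cdot \frac{137}{8393} = - 8 \cdot 137 \cdot \frac{1}{8393} = \left(-8\right) \frac{137}{8393} = - \frac{1096}{8393} \approx -0.13058$)
$K = 4582$ ($K = 79 \cdot 58 = 4582$)
$\sqrt{K + \left(21772 + \frac{1}{6134 + L}\right)} = \sqrt{4582 + \left(21772 + \frac{1}{6134 - \frac{1096}{8393}}\right)} = \sqrt{4582 + \left(21772 + \frac{1}{\frac{51481566}{8393}}\right)} = \sqrt{4582 + \left(21772 + \frac{8393}{51481566}\right)} = \sqrt{4582 + \frac{1120856663345}{51481566}} = \sqrt{\frac{1356745198757}{51481566}} = \frac{\sqrt{7760818610554623718}}{17160522}$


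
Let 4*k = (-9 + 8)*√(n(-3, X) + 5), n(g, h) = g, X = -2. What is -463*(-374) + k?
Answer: 173162 - √2/4 ≈ 1.7316e+5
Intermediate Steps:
k = -√2/4 (k = ((-9 + 8)*√(-3 + 5))/4 = (-√2)/4 = -√2/4 ≈ -0.35355)
-463*(-374) + k = -463*(-374) - √2/4 = 173162 - √2/4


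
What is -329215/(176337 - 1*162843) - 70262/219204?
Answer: -3046390012/123247449 ≈ -24.718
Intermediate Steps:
-329215/(176337 - 1*162843) - 70262/219204 = -329215/(176337 - 162843) - 70262*1/219204 = -329215/13494 - 35131/109602 = -3046390012/123247449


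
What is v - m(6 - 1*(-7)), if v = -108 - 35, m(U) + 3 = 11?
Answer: -151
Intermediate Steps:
m(U) = 8 (m(U) = -3 + 11 = 8)
v = -143
v - m(6 - 1*(-7)) = -143 - 1*8 = -143 - 8 = -151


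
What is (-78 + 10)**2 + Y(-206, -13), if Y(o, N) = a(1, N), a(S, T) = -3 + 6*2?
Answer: 4633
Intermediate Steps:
a(S, T) = 9 (a(S, T) = -3 + 12 = 9)
Y(o, N) = 9
(-78 + 10)**2 + Y(-206, -13) = (-78 + 10)**2 + 9 = (-68)**2 + 9 = 4624 + 9 = 4633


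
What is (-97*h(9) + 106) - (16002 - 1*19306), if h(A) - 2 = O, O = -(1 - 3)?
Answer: 3022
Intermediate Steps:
O = 2 (O = -1*(-2) = 2)
h(A) = 4 (h(A) = 2 + 2 = 4)
(-97*h(9) + 106) - (16002 - 1*19306) = (-97*4 + 106) - (16002 - 1*19306) = (-388 + 106) - (16002 - 19306) = -282 - 1*(-3304) = -282 + 3304 = 3022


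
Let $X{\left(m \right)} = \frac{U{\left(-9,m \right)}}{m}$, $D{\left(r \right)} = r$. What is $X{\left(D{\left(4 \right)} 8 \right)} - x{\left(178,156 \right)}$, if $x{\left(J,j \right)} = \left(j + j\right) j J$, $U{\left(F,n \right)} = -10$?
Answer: $- \frac{138617861}{16} \approx -8.6636 \cdot 10^{6}$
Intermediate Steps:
$x{\left(J,j \right)} = 2 J j^{2}$ ($x{\left(J,j \right)} = 2 j j J = 2 j^{2} J = 2 J j^{2}$)
$X{\left(m \right)} = - \frac{10}{m}$
$X{\left(D{\left(4 \right)} 8 \right)} - x{\left(178,156 \right)} = - \frac{10}{4 \cdot 8} - 2 \cdot 178 \cdot 156^{2} = - \frac{10}{32} - 2 \cdot 178 \cdot 24336 = \left(-10\right) \frac{1}{32} - 8663616 = - \frac{5}{16} - 8663616 = - \frac{138617861}{16}$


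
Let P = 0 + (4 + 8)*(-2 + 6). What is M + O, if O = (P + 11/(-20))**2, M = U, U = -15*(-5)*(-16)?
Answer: 420601/400 ≈ 1051.5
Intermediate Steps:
U = -1200 (U = 75*(-16) = -1200)
M = -1200
P = 48 (P = 0 + 12*4 = 0 + 48 = 48)
O = 900601/400 (O = (48 + 11/(-20))**2 = (48 + 11*(-1/20))**2 = (48 - 11/20)**2 = (949/20)**2 = 900601/400 ≈ 2251.5)
M + O = -1200 + 900601/400 = 420601/400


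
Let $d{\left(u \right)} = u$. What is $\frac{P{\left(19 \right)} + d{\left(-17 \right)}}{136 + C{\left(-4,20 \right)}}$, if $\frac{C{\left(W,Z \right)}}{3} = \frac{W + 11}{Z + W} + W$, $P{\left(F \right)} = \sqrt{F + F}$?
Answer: $- \frac{272}{2005} + \frac{16 \sqrt{38}}{2005} \approx -0.086468$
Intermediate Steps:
$P{\left(F \right)} = \sqrt{2} \sqrt{F}$ ($P{\left(F \right)} = \sqrt{2 F} = \sqrt{2} \sqrt{F}$)
$C{\left(W,Z \right)} = 3 W + \frac{3 \left(11 + W\right)}{W + Z}$ ($C{\left(W,Z \right)} = 3 \left(\frac{W + 11}{Z + W} + W\right) = 3 \left(\frac{11 + W}{W + Z} + W\right) = 3 \left(W + \frac{11 + W}{W + Z}\right) = 3 W + \frac{3 \left(11 + W\right)}{W + Z}$)
$\frac{P{\left(19 \right)} + d{\left(-17 \right)}}{136 + C{\left(-4,20 \right)}} = \frac{\sqrt{2} \sqrt{19} - 17}{136 + \frac{3 \left(11 - 4 + \left(-4\right)^{2} - 80\right)}{-4 + 20}} = \frac{\sqrt{38} - 17}{136 + \frac{3 \left(11 - 4 + 16 - 80\right)}{16}} = \frac{-17 + \sqrt{38}}{136 + 3 \cdot \frac{1}{16} \left(-57\right)} = \frac{-17 + \sqrt{38}}{136 - \frac{171}{16}} = \frac{-17 + \sqrt{38}}{\frac{2005}{16}} = \left(-17 + \sqrt{38}\right) \frac{16}{2005} = - \frac{272}{2005} + \frac{16 \sqrt{38}}{2005}$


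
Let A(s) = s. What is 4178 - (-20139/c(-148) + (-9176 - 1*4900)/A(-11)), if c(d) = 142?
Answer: 4748773/1562 ≈ 3040.2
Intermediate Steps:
4178 - (-20139/c(-148) + (-9176 - 1*4900)/A(-11)) = 4178 - (-20139/142 + (-9176 - 1*4900)/(-11)) = 4178 - (-20139*1/142 + (-9176 - 4900)*(-1/11)) = 4178 - (-20139/142 - 14076*(-1/11)) = 4178 - (-20139/142 + 14076/11) = 4178 - 1*1777263/1562 = 4178 - 1777263/1562 = 4748773/1562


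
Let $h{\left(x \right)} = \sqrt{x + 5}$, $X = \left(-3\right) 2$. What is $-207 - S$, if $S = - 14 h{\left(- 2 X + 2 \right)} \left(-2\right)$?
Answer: $-207 - 28 \sqrt{19} \approx -329.05$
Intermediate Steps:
$X = -6$
$h{\left(x \right)} = \sqrt{5 + x}$
$S = 28 \sqrt{19}$ ($S = - 14 \sqrt{5 + \left(\left(-2\right) \left(-6\right) + 2\right)} \left(-2\right) = - 14 \sqrt{5 + \left(12 + 2\right)} \left(-2\right) = - 14 \sqrt{5 + 14} \left(-2\right) = - 14 \sqrt{19} \left(-2\right) = 28 \sqrt{19} \approx 122.05$)
$-207 - S = -207 - 28 \sqrt{19}$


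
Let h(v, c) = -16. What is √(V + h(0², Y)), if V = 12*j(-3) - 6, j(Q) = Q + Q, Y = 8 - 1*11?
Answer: I*√94 ≈ 9.6954*I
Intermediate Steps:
Y = -3 (Y = 8 - 11 = -3)
j(Q) = 2*Q
V = -78 (V = 12*(2*(-3)) - 6 = 12*(-6) - 6 = -72 - 6 = -78)
√(V + h(0², Y)) = √(-78 - 16) = √(-94) = I*√94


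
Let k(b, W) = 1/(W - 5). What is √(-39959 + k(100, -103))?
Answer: I*√12946719/18 ≈ 199.9*I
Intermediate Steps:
k(b, W) = 1/(-5 + W)
√(-39959 + k(100, -103)) = √(-39959 + 1/(-5 - 103)) = √(-39959 + 1/(-108)) = √(-39959 - 1/108) = √(-4315573/108) = I*√12946719/18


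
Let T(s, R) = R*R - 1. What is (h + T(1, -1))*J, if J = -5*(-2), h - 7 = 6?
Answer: 130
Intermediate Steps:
h = 13 (h = 7 + 6 = 13)
J = 10
T(s, R) = -1 + R² (T(s, R) = R² - 1 = -1 + R²)
(h + T(1, -1))*J = (13 + (-1 + (-1)²))*10 = (13 + (-1 + 1))*10 = (13 + 0)*10 = 13*10 = 130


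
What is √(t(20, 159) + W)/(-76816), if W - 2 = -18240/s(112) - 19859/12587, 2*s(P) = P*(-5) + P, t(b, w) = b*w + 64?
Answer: -√25819231483619/6768180944 ≈ -0.00075076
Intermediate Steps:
t(b, w) = 64 + b*w
s(P) = -2*P (s(P) = (P*(-5) + P)/2 = (-5*P + P)/2 = (-4*P)/2 = -2*P)
W = 7211795/88109 (W = 2 + (-18240/((-2*112)) - 19859/12587) = 2 + (-18240/(-224) - 19859*1/12587) = 2 + (-18240*(-1/224) - 19859/12587) = 2 + (570/7 - 19859/12587) = 2 + 7035577/88109 = 7211795/88109 ≈ 81.851)
√(t(20, 159) + W)/(-76816) = √((64 + 20*159) + 7211795/88109)/(-76816) = √((64 + 3180) + 7211795/88109)*(-1/76816) = √(3244 + 7211795/88109)*(-1/76816) = √(293037391/88109)*(-1/76816) = (√25819231483619/88109)*(-1/76816) = -√25819231483619/6768180944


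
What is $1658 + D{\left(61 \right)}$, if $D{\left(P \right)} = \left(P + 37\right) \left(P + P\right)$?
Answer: $13614$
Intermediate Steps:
$D{\left(P \right)} = 2 P \left(37 + P\right)$ ($D{\left(P \right)} = \left(37 + P\right) 2 P = 2 P \left(37 + P\right)$)
$1658 + D{\left(61 \right)} = 1658 + 2 \cdot 61 \left(37 + 61\right) = 1658 + 2 \cdot 61 \cdot 98 = 1658 + 11956 = 13614$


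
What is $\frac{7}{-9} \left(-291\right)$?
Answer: $\frac{679}{3} \approx 226.33$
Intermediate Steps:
$\frac{7}{-9} \left(-291\right) = 7 \left(- \frac{1}{9}\right) \left(-291\right) = \left(- \frac{7}{9}\right) \left(-291\right) = \frac{679}{3}$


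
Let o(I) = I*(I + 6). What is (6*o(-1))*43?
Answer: -1290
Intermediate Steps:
o(I) = I*(6 + I)
(6*o(-1))*43 = (6*(-(6 - 1)))*43 = (6*(-1*5))*43 = (6*(-5))*43 = -30*43 = -1290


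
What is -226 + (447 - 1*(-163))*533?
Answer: 324904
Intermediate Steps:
-226 + (447 - 1*(-163))*533 = -226 + (447 + 163)*533 = -226 + 610*533 = -226 + 325130 = 324904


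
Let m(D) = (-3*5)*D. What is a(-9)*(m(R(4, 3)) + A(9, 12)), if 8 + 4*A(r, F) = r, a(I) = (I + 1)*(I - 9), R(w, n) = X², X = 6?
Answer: -77724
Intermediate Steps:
R(w, n) = 36 (R(w, n) = 6² = 36)
a(I) = (1 + I)*(-9 + I)
A(r, F) = -2 + r/4
m(D) = -15*D
a(-9)*(m(R(4, 3)) + A(9, 12)) = (-9 + (-9)² - 8*(-9))*(-15*36 + (-2 + (¼)*9)) = (-9 + 81 + 72)*(-540 + (-2 + 9/4)) = 144*(-540 + ¼) = 144*(-2159/4) = -77724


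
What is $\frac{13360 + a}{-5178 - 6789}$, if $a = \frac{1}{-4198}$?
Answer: $- \frac{18695093}{16745822} \approx -1.1164$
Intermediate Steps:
$a = - \frac{1}{4198} \approx -0.00023821$
$\frac{13360 + a}{-5178 - 6789} = \frac{13360 - \frac{1}{4198}}{-5178 - 6789} = \frac{56085279}{4198 \left(-11967\right)} = \frac{56085279}{4198} \left(- \frac{1}{11967}\right) = - \frac{18695093}{16745822}$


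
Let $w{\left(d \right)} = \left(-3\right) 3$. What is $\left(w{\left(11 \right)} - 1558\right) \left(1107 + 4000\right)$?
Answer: $-8002669$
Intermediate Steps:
$w{\left(d \right)} = -9$
$\left(w{\left(11 \right)} - 1558\right) \left(1107 + 4000\right) = \left(-9 - 1558\right) \left(1107 + 4000\right) = \left(-1567\right) 5107 = -8002669$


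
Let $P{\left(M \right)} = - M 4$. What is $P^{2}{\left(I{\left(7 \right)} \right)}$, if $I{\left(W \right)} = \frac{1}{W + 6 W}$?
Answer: $\frac{16}{2401} \approx 0.0066639$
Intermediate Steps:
$I{\left(W \right)} = \frac{1}{7 W}$
$P{\left(M \right)} = - 4 M$
$P^{2}{\left(I{\left(7 \right)} \right)} = \left(- 4 \frac{1}{7 \cdot 7}\right)^{2} = \left(- 4 \cdot \frac{1}{7} \cdot \frac{1}{7}\right)^{2} = \left(\left(-4\right) \frac{1}{49}\right)^{2} = \left(- \frac{4}{49}\right)^{2} = \frac{16}{2401}$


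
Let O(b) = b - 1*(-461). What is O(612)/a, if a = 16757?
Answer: 1073/16757 ≈ 0.064033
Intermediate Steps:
O(b) = 461 + b (O(b) = b + 461 = 461 + b)
O(612)/a = (461 + 612)/16757 = 1073*(1/16757) = 1073/16757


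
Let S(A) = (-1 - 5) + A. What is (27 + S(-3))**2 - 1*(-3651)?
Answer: 3975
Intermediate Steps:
S(A) = -6 + A
(27 + S(-3))**2 - 1*(-3651) = (27 + (-6 - 3))**2 - 1*(-3651) = (27 - 9)**2 + 3651 = 18**2 + 3651 = 324 + 3651 = 3975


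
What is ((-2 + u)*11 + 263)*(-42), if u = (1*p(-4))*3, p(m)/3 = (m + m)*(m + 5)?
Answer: 23142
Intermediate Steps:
p(m) = 6*m*(5 + m) (p(m) = 3*((m + m)*(m + 5)) = 3*((2*m)*(5 + m)) = 3*(2*m*(5 + m)) = 6*m*(5 + m))
u = -72 (u = (1*(6*(-4)*(5 - 4)))*3 = (1*(6*(-4)*1))*3 = (1*(-24))*3 = -24*3 = -72)
((-2 + u)*11 + 263)*(-42) = ((-2 - 72)*11 + 263)*(-42) = (-74*11 + 263)*(-42) = (-814 + 263)*(-42) = -551*(-42) = 23142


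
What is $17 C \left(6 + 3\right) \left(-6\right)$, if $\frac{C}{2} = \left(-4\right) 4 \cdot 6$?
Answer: $176256$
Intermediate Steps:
$C = -192$ ($C = 2 \left(-4\right) 4 \cdot 6 = 2 \left(\left(-16\right) 6\right) = 2 \left(-96\right) = -192$)
$17 C \left(6 + 3\right) \left(-6\right) = 17 \left(-192\right) \left(6 + 3\right) \left(-6\right) = - 3264 \cdot 9 \left(-6\right) = \left(-3264\right) \left(-54\right) = 176256$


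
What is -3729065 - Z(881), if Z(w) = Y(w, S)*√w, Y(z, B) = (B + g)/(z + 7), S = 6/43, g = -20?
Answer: -3729065 + 427*√881/19092 ≈ -3.7291e+6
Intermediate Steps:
S = 6/43 (S = 6*(1/43) = 6/43 ≈ 0.13953)
Y(z, B) = (-20 + B)/(7 + z) (Y(z, B) = (B - 20)/(z + 7) = (-20 + B)/(7 + z))
Z(w) = -854*√w/(43*(7 + w)) (Z(w) = ((-20 + 6/43)/(7 + w))*√w = (-854/43/(7 + w))*√w = (-854/(43*(7 + w)))*√w = -854*√w/(43*(7 + w)))
-3729065 - Z(881) = -3729065 - (-854)*√881/(301 + 43*881) = -3729065 - (-854)*√881/(301 + 37883) = -3729065 - (-854)*√881/38184 = -3729065 - (-427)*√881/19092 = -3729065 + 427*√881/19092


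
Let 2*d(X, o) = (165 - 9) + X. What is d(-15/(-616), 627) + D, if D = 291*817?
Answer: 293000415/1232 ≈ 2.3783e+5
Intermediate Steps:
d(X, o) = 78 + X/2 (d(X, o) = ((165 - 9) + X)/2 = (156 + X)/2 = 78 + X/2)
D = 237747
d(-15/(-616), 627) + D = (78 + (-15/(-616))/2) + 237747 = (78 + (-15*(-1/616))/2) + 237747 = (78 + (1/2)*(15/616)) + 237747 = (78 + 15/1232) + 237747 = 96111/1232 + 237747 = 293000415/1232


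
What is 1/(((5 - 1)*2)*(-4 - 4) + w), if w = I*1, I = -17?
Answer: -1/81 ≈ -0.012346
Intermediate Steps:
w = -17 (w = -17*1 = -17)
1/(((5 - 1)*2)*(-4 - 4) + w) = 1/(((5 - 1)*2)*(-4 - 4) - 17) = 1/((4*2)*(-8) - 17) = 1/(8*(-8) - 17) = 1/(-64 - 17) = 1/(-81) = -1/81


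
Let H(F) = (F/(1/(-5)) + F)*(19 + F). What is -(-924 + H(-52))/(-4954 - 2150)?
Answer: -649/592 ≈ -1.0963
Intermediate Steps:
H(F) = -4*F*(19 + F) (H(F) = (F/(-⅕) + F)*(19 + F) = (F*(-5) + F)*(19 + F) = (-5*F + F)*(19 + F) = (-4*F)*(19 + F) = -4*F*(19 + F))
-(-924 + H(-52))/(-4954 - 2150) = -(-924 - 4*(-52)*(19 - 52))/(-4954 - 2150) = -(-924 - 4*(-52)*(-33))/(-7104) = -(-924 - 6864)*(-1)/7104 = -(-7788)*(-1)/7104 = -1*649/592 = -649/592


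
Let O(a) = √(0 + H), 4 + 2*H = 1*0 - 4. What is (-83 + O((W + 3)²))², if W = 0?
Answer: 6885 - 332*I ≈ 6885.0 - 332.0*I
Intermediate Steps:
H = -4 (H = -2 + (1*0 - 4)/2 = -2 + (0 - 4)/2 = -2 + (½)*(-4) = -2 - 2 = -4)
O(a) = 2*I (O(a) = √(0 - 4) = √(-4) = 2*I)
(-83 + O((W + 3)²))² = (-83 + 2*I)²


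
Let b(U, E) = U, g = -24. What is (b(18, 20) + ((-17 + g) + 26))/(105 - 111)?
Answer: -½ ≈ -0.50000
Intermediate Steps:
(b(18, 20) + ((-17 + g) + 26))/(105 - 111) = (18 + ((-17 - 24) + 26))/(105 - 111) = (18 + (-41 + 26))/(-6) = (18 - 15)*(-⅙) = 3*(-⅙) = -½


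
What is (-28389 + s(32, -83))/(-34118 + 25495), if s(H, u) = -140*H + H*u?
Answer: 35525/8623 ≈ 4.1198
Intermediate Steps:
(-28389 + s(32, -83))/(-34118 + 25495) = (-28389 + 32*(-140 - 83))/(-34118 + 25495) = (-28389 + 32*(-223))/(-8623) = (-28389 - 7136)*(-1/8623) = -35525*(-1/8623) = 35525/8623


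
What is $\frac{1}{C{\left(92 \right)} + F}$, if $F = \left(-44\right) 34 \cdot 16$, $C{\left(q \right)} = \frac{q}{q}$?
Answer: $- \frac{1}{23935} \approx -4.178 \cdot 10^{-5}$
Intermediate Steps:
$C{\left(q \right)} = 1$
$F = -23936$ ($F = \left(-1496\right) 16 = -23936$)
$\frac{1}{C{\left(92 \right)} + F} = \frac{1}{1 - 23936} = \frac{1}{-23935} = - \frac{1}{23935}$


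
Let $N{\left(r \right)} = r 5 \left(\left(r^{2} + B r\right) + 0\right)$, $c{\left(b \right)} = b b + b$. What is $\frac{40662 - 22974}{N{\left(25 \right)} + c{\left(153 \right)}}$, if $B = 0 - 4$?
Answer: $\frac{5896}{29729} \approx 0.19832$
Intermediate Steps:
$B = -4$
$c{\left(b \right)} = b + b^{2}$ ($c{\left(b \right)} = b^{2} + b = b + b^{2}$)
$N{\left(r \right)} = 5 r \left(r^{2} - 4 r\right)$ ($N{\left(r \right)} = r 5 \left(\left(r^{2} - 4 r\right) + 0\right) = 5 r \left(r^{2} - 4 r\right)$)
$\frac{40662 - 22974}{N{\left(25 \right)} + c{\left(153 \right)}} = \frac{40662 - 22974}{5 \cdot 25^{2} \left(-4 + 25\right) + 153 \left(1 + 153\right)} = \frac{17688}{5 \cdot 625 \cdot 21 + 153 \cdot 154} = \frac{17688}{65625 + 23562} = \frac{17688}{89187} = 17688 \cdot \frac{1}{89187} = \frac{5896}{29729}$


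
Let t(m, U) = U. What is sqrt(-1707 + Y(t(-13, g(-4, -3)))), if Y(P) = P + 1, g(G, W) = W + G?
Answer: I*sqrt(1713) ≈ 41.388*I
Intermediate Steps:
g(G, W) = G + W
Y(P) = 1 + P
sqrt(-1707 + Y(t(-13, g(-4, -3)))) = sqrt(-1707 + (1 + (-4 - 3))) = sqrt(-1707 + (1 - 7)) = sqrt(-1707 - 6) = sqrt(-1713) = I*sqrt(1713)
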